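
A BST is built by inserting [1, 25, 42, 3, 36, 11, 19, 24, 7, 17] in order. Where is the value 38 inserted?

Starting tree (level order): [1, None, 25, 3, 42, None, 11, 36, None, 7, 19, None, None, None, None, 17, 24]
Insertion path: 1 -> 25 -> 42 -> 36
Result: insert 38 as right child of 36
Final tree (level order): [1, None, 25, 3, 42, None, 11, 36, None, 7, 19, None, 38, None, None, 17, 24]


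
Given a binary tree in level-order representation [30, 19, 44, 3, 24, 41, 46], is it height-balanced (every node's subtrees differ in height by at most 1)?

Tree (level-order array): [30, 19, 44, 3, 24, 41, 46]
Definition: a tree is height-balanced if, at every node, |h(left) - h(right)| <= 1 (empty subtree has height -1).
Bottom-up per-node check:
  node 3: h_left=-1, h_right=-1, diff=0 [OK], height=0
  node 24: h_left=-1, h_right=-1, diff=0 [OK], height=0
  node 19: h_left=0, h_right=0, diff=0 [OK], height=1
  node 41: h_left=-1, h_right=-1, diff=0 [OK], height=0
  node 46: h_left=-1, h_right=-1, diff=0 [OK], height=0
  node 44: h_left=0, h_right=0, diff=0 [OK], height=1
  node 30: h_left=1, h_right=1, diff=0 [OK], height=2
All nodes satisfy the balance condition.
Result: Balanced


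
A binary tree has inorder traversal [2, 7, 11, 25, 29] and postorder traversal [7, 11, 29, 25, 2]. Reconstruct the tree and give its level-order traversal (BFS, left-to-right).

Inorder:   [2, 7, 11, 25, 29]
Postorder: [7, 11, 29, 25, 2]
Algorithm: postorder visits root last, so walk postorder right-to-left;
each value is the root of the current inorder slice — split it at that
value, recurse on the right subtree first, then the left.
Recursive splits:
  root=2; inorder splits into left=[], right=[7, 11, 25, 29]
  root=25; inorder splits into left=[7, 11], right=[29]
  root=29; inorder splits into left=[], right=[]
  root=11; inorder splits into left=[7], right=[]
  root=7; inorder splits into left=[], right=[]
Reconstructed level-order: [2, 25, 11, 29, 7]


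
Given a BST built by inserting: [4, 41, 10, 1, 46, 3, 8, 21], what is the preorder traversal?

Tree insertion order: [4, 41, 10, 1, 46, 3, 8, 21]
Tree (level-order array): [4, 1, 41, None, 3, 10, 46, None, None, 8, 21]
Preorder traversal: [4, 1, 3, 41, 10, 8, 21, 46]


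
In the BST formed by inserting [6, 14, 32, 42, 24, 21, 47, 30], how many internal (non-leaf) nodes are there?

Tree built from: [6, 14, 32, 42, 24, 21, 47, 30]
Tree (level-order array): [6, None, 14, None, 32, 24, 42, 21, 30, None, 47]
Rule: An internal node has at least one child.
Per-node child counts:
  node 6: 1 child(ren)
  node 14: 1 child(ren)
  node 32: 2 child(ren)
  node 24: 2 child(ren)
  node 21: 0 child(ren)
  node 30: 0 child(ren)
  node 42: 1 child(ren)
  node 47: 0 child(ren)
Matching nodes: [6, 14, 32, 24, 42]
Count of internal (non-leaf) nodes: 5


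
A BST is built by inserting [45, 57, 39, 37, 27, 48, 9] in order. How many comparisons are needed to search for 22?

Search path for 22: 45 -> 39 -> 37 -> 27 -> 9
Found: False
Comparisons: 5


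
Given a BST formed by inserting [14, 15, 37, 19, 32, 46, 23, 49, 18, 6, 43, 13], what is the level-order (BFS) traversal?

Tree insertion order: [14, 15, 37, 19, 32, 46, 23, 49, 18, 6, 43, 13]
Tree (level-order array): [14, 6, 15, None, 13, None, 37, None, None, 19, 46, 18, 32, 43, 49, None, None, 23]
BFS from the root, enqueuing left then right child of each popped node:
  queue [14] -> pop 14, enqueue [6, 15], visited so far: [14]
  queue [6, 15] -> pop 6, enqueue [13], visited so far: [14, 6]
  queue [15, 13] -> pop 15, enqueue [37], visited so far: [14, 6, 15]
  queue [13, 37] -> pop 13, enqueue [none], visited so far: [14, 6, 15, 13]
  queue [37] -> pop 37, enqueue [19, 46], visited so far: [14, 6, 15, 13, 37]
  queue [19, 46] -> pop 19, enqueue [18, 32], visited so far: [14, 6, 15, 13, 37, 19]
  queue [46, 18, 32] -> pop 46, enqueue [43, 49], visited so far: [14, 6, 15, 13, 37, 19, 46]
  queue [18, 32, 43, 49] -> pop 18, enqueue [none], visited so far: [14, 6, 15, 13, 37, 19, 46, 18]
  queue [32, 43, 49] -> pop 32, enqueue [23], visited so far: [14, 6, 15, 13, 37, 19, 46, 18, 32]
  queue [43, 49, 23] -> pop 43, enqueue [none], visited so far: [14, 6, 15, 13, 37, 19, 46, 18, 32, 43]
  queue [49, 23] -> pop 49, enqueue [none], visited so far: [14, 6, 15, 13, 37, 19, 46, 18, 32, 43, 49]
  queue [23] -> pop 23, enqueue [none], visited so far: [14, 6, 15, 13, 37, 19, 46, 18, 32, 43, 49, 23]
Result: [14, 6, 15, 13, 37, 19, 46, 18, 32, 43, 49, 23]


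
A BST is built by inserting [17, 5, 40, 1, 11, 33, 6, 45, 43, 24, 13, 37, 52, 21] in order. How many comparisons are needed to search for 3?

Search path for 3: 17 -> 5 -> 1
Found: False
Comparisons: 3


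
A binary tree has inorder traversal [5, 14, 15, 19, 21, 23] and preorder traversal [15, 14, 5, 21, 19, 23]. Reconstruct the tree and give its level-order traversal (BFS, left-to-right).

Inorder:  [5, 14, 15, 19, 21, 23]
Preorder: [15, 14, 5, 21, 19, 23]
Algorithm: preorder visits root first, so consume preorder in order;
for each root, split the current inorder slice at that value into
left-subtree inorder and right-subtree inorder, then recurse.
Recursive splits:
  root=15; inorder splits into left=[5, 14], right=[19, 21, 23]
  root=14; inorder splits into left=[5], right=[]
  root=5; inorder splits into left=[], right=[]
  root=21; inorder splits into left=[19], right=[23]
  root=19; inorder splits into left=[], right=[]
  root=23; inorder splits into left=[], right=[]
Reconstructed level-order: [15, 14, 21, 5, 19, 23]


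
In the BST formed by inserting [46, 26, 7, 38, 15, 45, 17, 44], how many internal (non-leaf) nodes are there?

Tree built from: [46, 26, 7, 38, 15, 45, 17, 44]
Tree (level-order array): [46, 26, None, 7, 38, None, 15, None, 45, None, 17, 44]
Rule: An internal node has at least one child.
Per-node child counts:
  node 46: 1 child(ren)
  node 26: 2 child(ren)
  node 7: 1 child(ren)
  node 15: 1 child(ren)
  node 17: 0 child(ren)
  node 38: 1 child(ren)
  node 45: 1 child(ren)
  node 44: 0 child(ren)
Matching nodes: [46, 26, 7, 15, 38, 45]
Count of internal (non-leaf) nodes: 6


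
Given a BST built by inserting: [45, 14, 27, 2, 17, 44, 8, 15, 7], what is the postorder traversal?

Tree insertion order: [45, 14, 27, 2, 17, 44, 8, 15, 7]
Tree (level-order array): [45, 14, None, 2, 27, None, 8, 17, 44, 7, None, 15]
Postorder traversal: [7, 8, 2, 15, 17, 44, 27, 14, 45]


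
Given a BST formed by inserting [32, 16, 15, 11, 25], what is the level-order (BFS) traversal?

Tree insertion order: [32, 16, 15, 11, 25]
Tree (level-order array): [32, 16, None, 15, 25, 11]
BFS from the root, enqueuing left then right child of each popped node:
  queue [32] -> pop 32, enqueue [16], visited so far: [32]
  queue [16] -> pop 16, enqueue [15, 25], visited so far: [32, 16]
  queue [15, 25] -> pop 15, enqueue [11], visited so far: [32, 16, 15]
  queue [25, 11] -> pop 25, enqueue [none], visited so far: [32, 16, 15, 25]
  queue [11] -> pop 11, enqueue [none], visited so far: [32, 16, 15, 25, 11]
Result: [32, 16, 15, 25, 11]


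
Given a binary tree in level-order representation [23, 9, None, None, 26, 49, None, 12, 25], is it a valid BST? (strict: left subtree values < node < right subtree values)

Level-order array: [23, 9, None, None, 26, 49, None, 12, 25]
Validate using subtree bounds (lo, hi): at each node, require lo < value < hi,
then recurse left with hi=value and right with lo=value.
Preorder trace (stopping at first violation):
  at node 23 with bounds (-inf, +inf): OK
  at node 9 with bounds (-inf, 23): OK
  at node 26 with bounds (9, 23): VIOLATION
Node 26 violates its bound: not (9 < 26 < 23).
Result: Not a valid BST


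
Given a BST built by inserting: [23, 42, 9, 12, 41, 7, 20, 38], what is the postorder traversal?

Tree insertion order: [23, 42, 9, 12, 41, 7, 20, 38]
Tree (level-order array): [23, 9, 42, 7, 12, 41, None, None, None, None, 20, 38]
Postorder traversal: [7, 20, 12, 9, 38, 41, 42, 23]


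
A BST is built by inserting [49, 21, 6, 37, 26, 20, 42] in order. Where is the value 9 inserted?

Starting tree (level order): [49, 21, None, 6, 37, None, 20, 26, 42]
Insertion path: 49 -> 21 -> 6 -> 20
Result: insert 9 as left child of 20
Final tree (level order): [49, 21, None, 6, 37, None, 20, 26, 42, 9]


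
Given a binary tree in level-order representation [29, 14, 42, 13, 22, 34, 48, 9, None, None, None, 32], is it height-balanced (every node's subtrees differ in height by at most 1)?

Tree (level-order array): [29, 14, 42, 13, 22, 34, 48, 9, None, None, None, 32]
Definition: a tree is height-balanced if, at every node, |h(left) - h(right)| <= 1 (empty subtree has height -1).
Bottom-up per-node check:
  node 9: h_left=-1, h_right=-1, diff=0 [OK], height=0
  node 13: h_left=0, h_right=-1, diff=1 [OK], height=1
  node 22: h_left=-1, h_right=-1, diff=0 [OK], height=0
  node 14: h_left=1, h_right=0, diff=1 [OK], height=2
  node 32: h_left=-1, h_right=-1, diff=0 [OK], height=0
  node 34: h_left=0, h_right=-1, diff=1 [OK], height=1
  node 48: h_left=-1, h_right=-1, diff=0 [OK], height=0
  node 42: h_left=1, h_right=0, diff=1 [OK], height=2
  node 29: h_left=2, h_right=2, diff=0 [OK], height=3
All nodes satisfy the balance condition.
Result: Balanced


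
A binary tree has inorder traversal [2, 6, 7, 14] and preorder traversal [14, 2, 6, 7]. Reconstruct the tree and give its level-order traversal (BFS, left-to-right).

Inorder:  [2, 6, 7, 14]
Preorder: [14, 2, 6, 7]
Algorithm: preorder visits root first, so consume preorder in order;
for each root, split the current inorder slice at that value into
left-subtree inorder and right-subtree inorder, then recurse.
Recursive splits:
  root=14; inorder splits into left=[2, 6, 7], right=[]
  root=2; inorder splits into left=[], right=[6, 7]
  root=6; inorder splits into left=[], right=[7]
  root=7; inorder splits into left=[], right=[]
Reconstructed level-order: [14, 2, 6, 7]


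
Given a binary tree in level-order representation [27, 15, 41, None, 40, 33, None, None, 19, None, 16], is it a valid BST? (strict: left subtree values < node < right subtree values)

Level-order array: [27, 15, 41, None, 40, 33, None, None, 19, None, 16]
Validate using subtree bounds (lo, hi): at each node, require lo < value < hi,
then recurse left with hi=value and right with lo=value.
Preorder trace (stopping at first violation):
  at node 27 with bounds (-inf, +inf): OK
  at node 15 with bounds (-inf, 27): OK
  at node 40 with bounds (15, 27): VIOLATION
Node 40 violates its bound: not (15 < 40 < 27).
Result: Not a valid BST


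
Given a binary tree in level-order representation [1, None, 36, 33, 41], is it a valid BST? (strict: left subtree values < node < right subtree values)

Level-order array: [1, None, 36, 33, 41]
Validate using subtree bounds (lo, hi): at each node, require lo < value < hi,
then recurse left with hi=value and right with lo=value.
Preorder trace (stopping at first violation):
  at node 1 with bounds (-inf, +inf): OK
  at node 36 with bounds (1, +inf): OK
  at node 33 with bounds (1, 36): OK
  at node 41 with bounds (36, +inf): OK
No violation found at any node.
Result: Valid BST


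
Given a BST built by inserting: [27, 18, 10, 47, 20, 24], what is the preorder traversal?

Tree insertion order: [27, 18, 10, 47, 20, 24]
Tree (level-order array): [27, 18, 47, 10, 20, None, None, None, None, None, 24]
Preorder traversal: [27, 18, 10, 20, 24, 47]


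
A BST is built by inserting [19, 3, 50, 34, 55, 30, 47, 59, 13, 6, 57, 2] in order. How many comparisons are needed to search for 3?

Search path for 3: 19 -> 3
Found: True
Comparisons: 2


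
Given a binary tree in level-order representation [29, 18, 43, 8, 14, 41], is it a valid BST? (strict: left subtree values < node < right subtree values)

Level-order array: [29, 18, 43, 8, 14, 41]
Validate using subtree bounds (lo, hi): at each node, require lo < value < hi,
then recurse left with hi=value and right with lo=value.
Preorder trace (stopping at first violation):
  at node 29 with bounds (-inf, +inf): OK
  at node 18 with bounds (-inf, 29): OK
  at node 8 with bounds (-inf, 18): OK
  at node 14 with bounds (18, 29): VIOLATION
Node 14 violates its bound: not (18 < 14 < 29).
Result: Not a valid BST


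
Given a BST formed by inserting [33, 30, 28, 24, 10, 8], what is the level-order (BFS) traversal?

Tree insertion order: [33, 30, 28, 24, 10, 8]
Tree (level-order array): [33, 30, None, 28, None, 24, None, 10, None, 8]
BFS from the root, enqueuing left then right child of each popped node:
  queue [33] -> pop 33, enqueue [30], visited so far: [33]
  queue [30] -> pop 30, enqueue [28], visited so far: [33, 30]
  queue [28] -> pop 28, enqueue [24], visited so far: [33, 30, 28]
  queue [24] -> pop 24, enqueue [10], visited so far: [33, 30, 28, 24]
  queue [10] -> pop 10, enqueue [8], visited so far: [33, 30, 28, 24, 10]
  queue [8] -> pop 8, enqueue [none], visited so far: [33, 30, 28, 24, 10, 8]
Result: [33, 30, 28, 24, 10, 8]


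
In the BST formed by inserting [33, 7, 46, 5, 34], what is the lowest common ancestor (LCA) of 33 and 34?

Tree insertion order: [33, 7, 46, 5, 34]
Tree (level-order array): [33, 7, 46, 5, None, 34]
In a BST, the LCA of p=33, q=34 is the first node v on the
root-to-leaf path with p <= v <= q (go left if both < v, right if both > v).
Walk from root:
  at 33: 33 <= 33 <= 34, this is the LCA
LCA = 33


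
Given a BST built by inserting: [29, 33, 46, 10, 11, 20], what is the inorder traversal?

Tree insertion order: [29, 33, 46, 10, 11, 20]
Tree (level-order array): [29, 10, 33, None, 11, None, 46, None, 20]
Inorder traversal: [10, 11, 20, 29, 33, 46]


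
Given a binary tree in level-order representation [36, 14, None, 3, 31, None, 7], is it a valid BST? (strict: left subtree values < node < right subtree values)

Level-order array: [36, 14, None, 3, 31, None, 7]
Validate using subtree bounds (lo, hi): at each node, require lo < value < hi,
then recurse left with hi=value and right with lo=value.
Preorder trace (stopping at first violation):
  at node 36 with bounds (-inf, +inf): OK
  at node 14 with bounds (-inf, 36): OK
  at node 3 with bounds (-inf, 14): OK
  at node 7 with bounds (3, 14): OK
  at node 31 with bounds (14, 36): OK
No violation found at any node.
Result: Valid BST


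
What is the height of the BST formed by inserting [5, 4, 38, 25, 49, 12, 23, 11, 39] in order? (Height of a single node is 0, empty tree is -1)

Insertion order: [5, 4, 38, 25, 49, 12, 23, 11, 39]
Tree (level-order array): [5, 4, 38, None, None, 25, 49, 12, None, 39, None, 11, 23]
Compute height bottom-up (empty subtree = -1):
  height(4) = 1 + max(-1, -1) = 0
  height(11) = 1 + max(-1, -1) = 0
  height(23) = 1 + max(-1, -1) = 0
  height(12) = 1 + max(0, 0) = 1
  height(25) = 1 + max(1, -1) = 2
  height(39) = 1 + max(-1, -1) = 0
  height(49) = 1 + max(0, -1) = 1
  height(38) = 1 + max(2, 1) = 3
  height(5) = 1 + max(0, 3) = 4
Height = 4


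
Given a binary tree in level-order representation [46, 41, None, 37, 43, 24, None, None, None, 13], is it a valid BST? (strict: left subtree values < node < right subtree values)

Level-order array: [46, 41, None, 37, 43, 24, None, None, None, 13]
Validate using subtree bounds (lo, hi): at each node, require lo < value < hi,
then recurse left with hi=value and right with lo=value.
Preorder trace (stopping at first violation):
  at node 46 with bounds (-inf, +inf): OK
  at node 41 with bounds (-inf, 46): OK
  at node 37 with bounds (-inf, 41): OK
  at node 24 with bounds (-inf, 37): OK
  at node 13 with bounds (-inf, 24): OK
  at node 43 with bounds (41, 46): OK
No violation found at any node.
Result: Valid BST


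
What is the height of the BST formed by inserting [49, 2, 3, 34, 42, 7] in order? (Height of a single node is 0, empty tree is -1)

Insertion order: [49, 2, 3, 34, 42, 7]
Tree (level-order array): [49, 2, None, None, 3, None, 34, 7, 42]
Compute height bottom-up (empty subtree = -1):
  height(7) = 1 + max(-1, -1) = 0
  height(42) = 1 + max(-1, -1) = 0
  height(34) = 1 + max(0, 0) = 1
  height(3) = 1 + max(-1, 1) = 2
  height(2) = 1 + max(-1, 2) = 3
  height(49) = 1 + max(3, -1) = 4
Height = 4


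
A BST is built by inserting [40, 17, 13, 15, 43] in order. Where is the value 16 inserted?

Starting tree (level order): [40, 17, 43, 13, None, None, None, None, 15]
Insertion path: 40 -> 17 -> 13 -> 15
Result: insert 16 as right child of 15
Final tree (level order): [40, 17, 43, 13, None, None, None, None, 15, None, 16]


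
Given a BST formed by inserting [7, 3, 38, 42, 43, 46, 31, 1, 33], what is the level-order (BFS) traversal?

Tree insertion order: [7, 3, 38, 42, 43, 46, 31, 1, 33]
Tree (level-order array): [7, 3, 38, 1, None, 31, 42, None, None, None, 33, None, 43, None, None, None, 46]
BFS from the root, enqueuing left then right child of each popped node:
  queue [7] -> pop 7, enqueue [3, 38], visited so far: [7]
  queue [3, 38] -> pop 3, enqueue [1], visited so far: [7, 3]
  queue [38, 1] -> pop 38, enqueue [31, 42], visited so far: [7, 3, 38]
  queue [1, 31, 42] -> pop 1, enqueue [none], visited so far: [7, 3, 38, 1]
  queue [31, 42] -> pop 31, enqueue [33], visited so far: [7, 3, 38, 1, 31]
  queue [42, 33] -> pop 42, enqueue [43], visited so far: [7, 3, 38, 1, 31, 42]
  queue [33, 43] -> pop 33, enqueue [none], visited so far: [7, 3, 38, 1, 31, 42, 33]
  queue [43] -> pop 43, enqueue [46], visited so far: [7, 3, 38, 1, 31, 42, 33, 43]
  queue [46] -> pop 46, enqueue [none], visited so far: [7, 3, 38, 1, 31, 42, 33, 43, 46]
Result: [7, 3, 38, 1, 31, 42, 33, 43, 46]


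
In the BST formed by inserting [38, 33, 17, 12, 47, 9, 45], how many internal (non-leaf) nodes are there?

Tree built from: [38, 33, 17, 12, 47, 9, 45]
Tree (level-order array): [38, 33, 47, 17, None, 45, None, 12, None, None, None, 9]
Rule: An internal node has at least one child.
Per-node child counts:
  node 38: 2 child(ren)
  node 33: 1 child(ren)
  node 17: 1 child(ren)
  node 12: 1 child(ren)
  node 9: 0 child(ren)
  node 47: 1 child(ren)
  node 45: 0 child(ren)
Matching nodes: [38, 33, 17, 12, 47]
Count of internal (non-leaf) nodes: 5


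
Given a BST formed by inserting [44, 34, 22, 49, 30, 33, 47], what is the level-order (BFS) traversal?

Tree insertion order: [44, 34, 22, 49, 30, 33, 47]
Tree (level-order array): [44, 34, 49, 22, None, 47, None, None, 30, None, None, None, 33]
BFS from the root, enqueuing left then right child of each popped node:
  queue [44] -> pop 44, enqueue [34, 49], visited so far: [44]
  queue [34, 49] -> pop 34, enqueue [22], visited so far: [44, 34]
  queue [49, 22] -> pop 49, enqueue [47], visited so far: [44, 34, 49]
  queue [22, 47] -> pop 22, enqueue [30], visited so far: [44, 34, 49, 22]
  queue [47, 30] -> pop 47, enqueue [none], visited so far: [44, 34, 49, 22, 47]
  queue [30] -> pop 30, enqueue [33], visited so far: [44, 34, 49, 22, 47, 30]
  queue [33] -> pop 33, enqueue [none], visited so far: [44, 34, 49, 22, 47, 30, 33]
Result: [44, 34, 49, 22, 47, 30, 33]


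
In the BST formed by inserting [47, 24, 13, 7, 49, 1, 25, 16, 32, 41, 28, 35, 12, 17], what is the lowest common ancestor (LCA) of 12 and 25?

Tree insertion order: [47, 24, 13, 7, 49, 1, 25, 16, 32, 41, 28, 35, 12, 17]
Tree (level-order array): [47, 24, 49, 13, 25, None, None, 7, 16, None, 32, 1, 12, None, 17, 28, 41, None, None, None, None, None, None, None, None, 35]
In a BST, the LCA of p=12, q=25 is the first node v on the
root-to-leaf path with p <= v <= q (go left if both < v, right if both > v).
Walk from root:
  at 47: both 12 and 25 < 47, go left
  at 24: 12 <= 24 <= 25, this is the LCA
LCA = 24


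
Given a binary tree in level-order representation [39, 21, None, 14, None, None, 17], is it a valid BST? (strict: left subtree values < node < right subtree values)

Level-order array: [39, 21, None, 14, None, None, 17]
Validate using subtree bounds (lo, hi): at each node, require lo < value < hi,
then recurse left with hi=value and right with lo=value.
Preorder trace (stopping at first violation):
  at node 39 with bounds (-inf, +inf): OK
  at node 21 with bounds (-inf, 39): OK
  at node 14 with bounds (-inf, 21): OK
  at node 17 with bounds (14, 21): OK
No violation found at any node.
Result: Valid BST


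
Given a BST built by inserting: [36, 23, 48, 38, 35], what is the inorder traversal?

Tree insertion order: [36, 23, 48, 38, 35]
Tree (level-order array): [36, 23, 48, None, 35, 38]
Inorder traversal: [23, 35, 36, 38, 48]


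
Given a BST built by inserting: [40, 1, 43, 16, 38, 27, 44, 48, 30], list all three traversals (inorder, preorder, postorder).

Tree insertion order: [40, 1, 43, 16, 38, 27, 44, 48, 30]
Tree (level-order array): [40, 1, 43, None, 16, None, 44, None, 38, None, 48, 27, None, None, None, None, 30]
Inorder (L, root, R): [1, 16, 27, 30, 38, 40, 43, 44, 48]
Preorder (root, L, R): [40, 1, 16, 38, 27, 30, 43, 44, 48]
Postorder (L, R, root): [30, 27, 38, 16, 1, 48, 44, 43, 40]


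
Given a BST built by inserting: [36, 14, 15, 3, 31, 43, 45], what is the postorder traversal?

Tree insertion order: [36, 14, 15, 3, 31, 43, 45]
Tree (level-order array): [36, 14, 43, 3, 15, None, 45, None, None, None, 31]
Postorder traversal: [3, 31, 15, 14, 45, 43, 36]


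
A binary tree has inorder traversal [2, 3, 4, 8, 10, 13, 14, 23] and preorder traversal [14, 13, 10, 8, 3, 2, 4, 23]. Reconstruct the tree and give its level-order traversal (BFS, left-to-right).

Inorder:  [2, 3, 4, 8, 10, 13, 14, 23]
Preorder: [14, 13, 10, 8, 3, 2, 4, 23]
Algorithm: preorder visits root first, so consume preorder in order;
for each root, split the current inorder slice at that value into
left-subtree inorder and right-subtree inorder, then recurse.
Recursive splits:
  root=14; inorder splits into left=[2, 3, 4, 8, 10, 13], right=[23]
  root=13; inorder splits into left=[2, 3, 4, 8, 10], right=[]
  root=10; inorder splits into left=[2, 3, 4, 8], right=[]
  root=8; inorder splits into left=[2, 3, 4], right=[]
  root=3; inorder splits into left=[2], right=[4]
  root=2; inorder splits into left=[], right=[]
  root=4; inorder splits into left=[], right=[]
  root=23; inorder splits into left=[], right=[]
Reconstructed level-order: [14, 13, 23, 10, 8, 3, 2, 4]


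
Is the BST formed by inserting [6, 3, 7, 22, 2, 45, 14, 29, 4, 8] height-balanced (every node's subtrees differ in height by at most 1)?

Tree (level-order array): [6, 3, 7, 2, 4, None, 22, None, None, None, None, 14, 45, 8, None, 29]
Definition: a tree is height-balanced if, at every node, |h(left) - h(right)| <= 1 (empty subtree has height -1).
Bottom-up per-node check:
  node 2: h_left=-1, h_right=-1, diff=0 [OK], height=0
  node 4: h_left=-1, h_right=-1, diff=0 [OK], height=0
  node 3: h_left=0, h_right=0, diff=0 [OK], height=1
  node 8: h_left=-1, h_right=-1, diff=0 [OK], height=0
  node 14: h_left=0, h_right=-1, diff=1 [OK], height=1
  node 29: h_left=-1, h_right=-1, diff=0 [OK], height=0
  node 45: h_left=0, h_right=-1, diff=1 [OK], height=1
  node 22: h_left=1, h_right=1, diff=0 [OK], height=2
  node 7: h_left=-1, h_right=2, diff=3 [FAIL (|-1-2|=3 > 1)], height=3
  node 6: h_left=1, h_right=3, diff=2 [FAIL (|1-3|=2 > 1)], height=4
Node 7 violates the condition: |-1 - 2| = 3 > 1.
Result: Not balanced


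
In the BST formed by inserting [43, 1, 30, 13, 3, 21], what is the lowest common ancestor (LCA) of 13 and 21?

Tree insertion order: [43, 1, 30, 13, 3, 21]
Tree (level-order array): [43, 1, None, None, 30, 13, None, 3, 21]
In a BST, the LCA of p=13, q=21 is the first node v on the
root-to-leaf path with p <= v <= q (go left if both < v, right if both > v).
Walk from root:
  at 43: both 13 and 21 < 43, go left
  at 1: both 13 and 21 > 1, go right
  at 30: both 13 and 21 < 30, go left
  at 13: 13 <= 13 <= 21, this is the LCA
LCA = 13


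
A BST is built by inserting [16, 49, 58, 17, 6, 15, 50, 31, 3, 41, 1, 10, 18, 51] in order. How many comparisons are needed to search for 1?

Search path for 1: 16 -> 6 -> 3 -> 1
Found: True
Comparisons: 4


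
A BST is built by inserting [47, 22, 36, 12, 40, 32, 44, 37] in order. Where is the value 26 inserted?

Starting tree (level order): [47, 22, None, 12, 36, None, None, 32, 40, None, None, 37, 44]
Insertion path: 47 -> 22 -> 36 -> 32
Result: insert 26 as left child of 32
Final tree (level order): [47, 22, None, 12, 36, None, None, 32, 40, 26, None, 37, 44]


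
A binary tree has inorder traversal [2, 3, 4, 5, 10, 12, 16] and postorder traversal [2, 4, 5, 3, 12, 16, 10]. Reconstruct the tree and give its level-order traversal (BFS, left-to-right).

Inorder:   [2, 3, 4, 5, 10, 12, 16]
Postorder: [2, 4, 5, 3, 12, 16, 10]
Algorithm: postorder visits root last, so walk postorder right-to-left;
each value is the root of the current inorder slice — split it at that
value, recurse on the right subtree first, then the left.
Recursive splits:
  root=10; inorder splits into left=[2, 3, 4, 5], right=[12, 16]
  root=16; inorder splits into left=[12], right=[]
  root=12; inorder splits into left=[], right=[]
  root=3; inorder splits into left=[2], right=[4, 5]
  root=5; inorder splits into left=[4], right=[]
  root=4; inorder splits into left=[], right=[]
  root=2; inorder splits into left=[], right=[]
Reconstructed level-order: [10, 3, 16, 2, 5, 12, 4]


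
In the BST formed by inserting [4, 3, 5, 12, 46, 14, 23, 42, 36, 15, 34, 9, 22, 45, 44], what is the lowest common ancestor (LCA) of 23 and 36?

Tree insertion order: [4, 3, 5, 12, 46, 14, 23, 42, 36, 15, 34, 9, 22, 45, 44]
Tree (level-order array): [4, 3, 5, None, None, None, 12, 9, 46, None, None, 14, None, None, 23, 15, 42, None, 22, 36, 45, None, None, 34, None, 44]
In a BST, the LCA of p=23, q=36 is the first node v on the
root-to-leaf path with p <= v <= q (go left if both < v, right if both > v).
Walk from root:
  at 4: both 23 and 36 > 4, go right
  at 5: both 23 and 36 > 5, go right
  at 12: both 23 and 36 > 12, go right
  at 46: both 23 and 36 < 46, go left
  at 14: both 23 and 36 > 14, go right
  at 23: 23 <= 23 <= 36, this is the LCA
LCA = 23


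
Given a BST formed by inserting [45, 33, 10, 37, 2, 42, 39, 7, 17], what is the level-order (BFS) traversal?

Tree insertion order: [45, 33, 10, 37, 2, 42, 39, 7, 17]
Tree (level-order array): [45, 33, None, 10, 37, 2, 17, None, 42, None, 7, None, None, 39]
BFS from the root, enqueuing left then right child of each popped node:
  queue [45] -> pop 45, enqueue [33], visited so far: [45]
  queue [33] -> pop 33, enqueue [10, 37], visited so far: [45, 33]
  queue [10, 37] -> pop 10, enqueue [2, 17], visited so far: [45, 33, 10]
  queue [37, 2, 17] -> pop 37, enqueue [42], visited so far: [45, 33, 10, 37]
  queue [2, 17, 42] -> pop 2, enqueue [7], visited so far: [45, 33, 10, 37, 2]
  queue [17, 42, 7] -> pop 17, enqueue [none], visited so far: [45, 33, 10, 37, 2, 17]
  queue [42, 7] -> pop 42, enqueue [39], visited so far: [45, 33, 10, 37, 2, 17, 42]
  queue [7, 39] -> pop 7, enqueue [none], visited so far: [45, 33, 10, 37, 2, 17, 42, 7]
  queue [39] -> pop 39, enqueue [none], visited so far: [45, 33, 10, 37, 2, 17, 42, 7, 39]
Result: [45, 33, 10, 37, 2, 17, 42, 7, 39]


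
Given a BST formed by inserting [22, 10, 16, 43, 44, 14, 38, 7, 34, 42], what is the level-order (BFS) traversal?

Tree insertion order: [22, 10, 16, 43, 44, 14, 38, 7, 34, 42]
Tree (level-order array): [22, 10, 43, 7, 16, 38, 44, None, None, 14, None, 34, 42]
BFS from the root, enqueuing left then right child of each popped node:
  queue [22] -> pop 22, enqueue [10, 43], visited so far: [22]
  queue [10, 43] -> pop 10, enqueue [7, 16], visited so far: [22, 10]
  queue [43, 7, 16] -> pop 43, enqueue [38, 44], visited so far: [22, 10, 43]
  queue [7, 16, 38, 44] -> pop 7, enqueue [none], visited so far: [22, 10, 43, 7]
  queue [16, 38, 44] -> pop 16, enqueue [14], visited so far: [22, 10, 43, 7, 16]
  queue [38, 44, 14] -> pop 38, enqueue [34, 42], visited so far: [22, 10, 43, 7, 16, 38]
  queue [44, 14, 34, 42] -> pop 44, enqueue [none], visited so far: [22, 10, 43, 7, 16, 38, 44]
  queue [14, 34, 42] -> pop 14, enqueue [none], visited so far: [22, 10, 43, 7, 16, 38, 44, 14]
  queue [34, 42] -> pop 34, enqueue [none], visited so far: [22, 10, 43, 7, 16, 38, 44, 14, 34]
  queue [42] -> pop 42, enqueue [none], visited so far: [22, 10, 43, 7, 16, 38, 44, 14, 34, 42]
Result: [22, 10, 43, 7, 16, 38, 44, 14, 34, 42]


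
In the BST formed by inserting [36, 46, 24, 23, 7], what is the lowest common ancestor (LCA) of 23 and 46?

Tree insertion order: [36, 46, 24, 23, 7]
Tree (level-order array): [36, 24, 46, 23, None, None, None, 7]
In a BST, the LCA of p=23, q=46 is the first node v on the
root-to-leaf path with p <= v <= q (go left if both < v, right if both > v).
Walk from root:
  at 36: 23 <= 36 <= 46, this is the LCA
LCA = 36


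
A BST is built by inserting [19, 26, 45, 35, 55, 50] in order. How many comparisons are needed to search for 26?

Search path for 26: 19 -> 26
Found: True
Comparisons: 2


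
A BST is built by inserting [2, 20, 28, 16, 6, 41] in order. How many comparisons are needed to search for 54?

Search path for 54: 2 -> 20 -> 28 -> 41
Found: False
Comparisons: 4


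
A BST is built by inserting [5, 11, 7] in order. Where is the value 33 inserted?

Starting tree (level order): [5, None, 11, 7]
Insertion path: 5 -> 11
Result: insert 33 as right child of 11
Final tree (level order): [5, None, 11, 7, 33]


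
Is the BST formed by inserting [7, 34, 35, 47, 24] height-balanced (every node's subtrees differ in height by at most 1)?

Tree (level-order array): [7, None, 34, 24, 35, None, None, None, 47]
Definition: a tree is height-balanced if, at every node, |h(left) - h(right)| <= 1 (empty subtree has height -1).
Bottom-up per-node check:
  node 24: h_left=-1, h_right=-1, diff=0 [OK], height=0
  node 47: h_left=-1, h_right=-1, diff=0 [OK], height=0
  node 35: h_left=-1, h_right=0, diff=1 [OK], height=1
  node 34: h_left=0, h_right=1, diff=1 [OK], height=2
  node 7: h_left=-1, h_right=2, diff=3 [FAIL (|-1-2|=3 > 1)], height=3
Node 7 violates the condition: |-1 - 2| = 3 > 1.
Result: Not balanced


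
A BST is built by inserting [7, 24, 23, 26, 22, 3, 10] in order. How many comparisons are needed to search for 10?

Search path for 10: 7 -> 24 -> 23 -> 22 -> 10
Found: True
Comparisons: 5


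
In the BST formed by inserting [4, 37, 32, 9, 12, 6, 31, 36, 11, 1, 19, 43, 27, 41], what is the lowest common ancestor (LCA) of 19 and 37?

Tree insertion order: [4, 37, 32, 9, 12, 6, 31, 36, 11, 1, 19, 43, 27, 41]
Tree (level-order array): [4, 1, 37, None, None, 32, 43, 9, 36, 41, None, 6, 12, None, None, None, None, None, None, 11, 31, None, None, 19, None, None, 27]
In a BST, the LCA of p=19, q=37 is the first node v on the
root-to-leaf path with p <= v <= q (go left if both < v, right if both > v).
Walk from root:
  at 4: both 19 and 37 > 4, go right
  at 37: 19 <= 37 <= 37, this is the LCA
LCA = 37


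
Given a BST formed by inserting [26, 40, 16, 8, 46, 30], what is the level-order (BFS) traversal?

Tree insertion order: [26, 40, 16, 8, 46, 30]
Tree (level-order array): [26, 16, 40, 8, None, 30, 46]
BFS from the root, enqueuing left then right child of each popped node:
  queue [26] -> pop 26, enqueue [16, 40], visited so far: [26]
  queue [16, 40] -> pop 16, enqueue [8], visited so far: [26, 16]
  queue [40, 8] -> pop 40, enqueue [30, 46], visited so far: [26, 16, 40]
  queue [8, 30, 46] -> pop 8, enqueue [none], visited so far: [26, 16, 40, 8]
  queue [30, 46] -> pop 30, enqueue [none], visited so far: [26, 16, 40, 8, 30]
  queue [46] -> pop 46, enqueue [none], visited so far: [26, 16, 40, 8, 30, 46]
Result: [26, 16, 40, 8, 30, 46]


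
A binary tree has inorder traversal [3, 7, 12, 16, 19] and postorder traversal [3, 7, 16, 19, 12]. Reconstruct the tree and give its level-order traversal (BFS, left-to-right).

Inorder:   [3, 7, 12, 16, 19]
Postorder: [3, 7, 16, 19, 12]
Algorithm: postorder visits root last, so walk postorder right-to-left;
each value is the root of the current inorder slice — split it at that
value, recurse on the right subtree first, then the left.
Recursive splits:
  root=12; inorder splits into left=[3, 7], right=[16, 19]
  root=19; inorder splits into left=[16], right=[]
  root=16; inorder splits into left=[], right=[]
  root=7; inorder splits into left=[3], right=[]
  root=3; inorder splits into left=[], right=[]
Reconstructed level-order: [12, 7, 19, 3, 16]


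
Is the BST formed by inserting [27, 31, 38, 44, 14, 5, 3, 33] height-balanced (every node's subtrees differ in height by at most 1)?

Tree (level-order array): [27, 14, 31, 5, None, None, 38, 3, None, 33, 44]
Definition: a tree is height-balanced if, at every node, |h(left) - h(right)| <= 1 (empty subtree has height -1).
Bottom-up per-node check:
  node 3: h_left=-1, h_right=-1, diff=0 [OK], height=0
  node 5: h_left=0, h_right=-1, diff=1 [OK], height=1
  node 14: h_left=1, h_right=-1, diff=2 [FAIL (|1--1|=2 > 1)], height=2
  node 33: h_left=-1, h_right=-1, diff=0 [OK], height=0
  node 44: h_left=-1, h_right=-1, diff=0 [OK], height=0
  node 38: h_left=0, h_right=0, diff=0 [OK], height=1
  node 31: h_left=-1, h_right=1, diff=2 [FAIL (|-1-1|=2 > 1)], height=2
  node 27: h_left=2, h_right=2, diff=0 [OK], height=3
Node 14 violates the condition: |1 - -1| = 2 > 1.
Result: Not balanced


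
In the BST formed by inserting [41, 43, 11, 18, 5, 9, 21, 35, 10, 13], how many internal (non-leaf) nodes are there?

Tree built from: [41, 43, 11, 18, 5, 9, 21, 35, 10, 13]
Tree (level-order array): [41, 11, 43, 5, 18, None, None, None, 9, 13, 21, None, 10, None, None, None, 35]
Rule: An internal node has at least one child.
Per-node child counts:
  node 41: 2 child(ren)
  node 11: 2 child(ren)
  node 5: 1 child(ren)
  node 9: 1 child(ren)
  node 10: 0 child(ren)
  node 18: 2 child(ren)
  node 13: 0 child(ren)
  node 21: 1 child(ren)
  node 35: 0 child(ren)
  node 43: 0 child(ren)
Matching nodes: [41, 11, 5, 9, 18, 21]
Count of internal (non-leaf) nodes: 6


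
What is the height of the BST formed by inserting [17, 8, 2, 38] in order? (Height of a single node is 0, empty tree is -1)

Insertion order: [17, 8, 2, 38]
Tree (level-order array): [17, 8, 38, 2]
Compute height bottom-up (empty subtree = -1):
  height(2) = 1 + max(-1, -1) = 0
  height(8) = 1 + max(0, -1) = 1
  height(38) = 1 + max(-1, -1) = 0
  height(17) = 1 + max(1, 0) = 2
Height = 2


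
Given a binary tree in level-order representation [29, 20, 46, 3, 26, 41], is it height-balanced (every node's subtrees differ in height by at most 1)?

Tree (level-order array): [29, 20, 46, 3, 26, 41]
Definition: a tree is height-balanced if, at every node, |h(left) - h(right)| <= 1 (empty subtree has height -1).
Bottom-up per-node check:
  node 3: h_left=-1, h_right=-1, diff=0 [OK], height=0
  node 26: h_left=-1, h_right=-1, diff=0 [OK], height=0
  node 20: h_left=0, h_right=0, diff=0 [OK], height=1
  node 41: h_left=-1, h_right=-1, diff=0 [OK], height=0
  node 46: h_left=0, h_right=-1, diff=1 [OK], height=1
  node 29: h_left=1, h_right=1, diff=0 [OK], height=2
All nodes satisfy the balance condition.
Result: Balanced


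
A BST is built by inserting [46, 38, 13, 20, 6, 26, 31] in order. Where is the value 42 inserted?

Starting tree (level order): [46, 38, None, 13, None, 6, 20, None, None, None, 26, None, 31]
Insertion path: 46 -> 38
Result: insert 42 as right child of 38
Final tree (level order): [46, 38, None, 13, 42, 6, 20, None, None, None, None, None, 26, None, 31]


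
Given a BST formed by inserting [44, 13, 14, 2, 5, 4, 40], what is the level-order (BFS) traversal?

Tree insertion order: [44, 13, 14, 2, 5, 4, 40]
Tree (level-order array): [44, 13, None, 2, 14, None, 5, None, 40, 4]
BFS from the root, enqueuing left then right child of each popped node:
  queue [44] -> pop 44, enqueue [13], visited so far: [44]
  queue [13] -> pop 13, enqueue [2, 14], visited so far: [44, 13]
  queue [2, 14] -> pop 2, enqueue [5], visited so far: [44, 13, 2]
  queue [14, 5] -> pop 14, enqueue [40], visited so far: [44, 13, 2, 14]
  queue [5, 40] -> pop 5, enqueue [4], visited so far: [44, 13, 2, 14, 5]
  queue [40, 4] -> pop 40, enqueue [none], visited so far: [44, 13, 2, 14, 5, 40]
  queue [4] -> pop 4, enqueue [none], visited so far: [44, 13, 2, 14, 5, 40, 4]
Result: [44, 13, 2, 14, 5, 40, 4]


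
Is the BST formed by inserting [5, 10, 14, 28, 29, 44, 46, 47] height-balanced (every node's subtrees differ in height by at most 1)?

Tree (level-order array): [5, None, 10, None, 14, None, 28, None, 29, None, 44, None, 46, None, 47]
Definition: a tree is height-balanced if, at every node, |h(left) - h(right)| <= 1 (empty subtree has height -1).
Bottom-up per-node check:
  node 47: h_left=-1, h_right=-1, diff=0 [OK], height=0
  node 46: h_left=-1, h_right=0, diff=1 [OK], height=1
  node 44: h_left=-1, h_right=1, diff=2 [FAIL (|-1-1|=2 > 1)], height=2
  node 29: h_left=-1, h_right=2, diff=3 [FAIL (|-1-2|=3 > 1)], height=3
  node 28: h_left=-1, h_right=3, diff=4 [FAIL (|-1-3|=4 > 1)], height=4
  node 14: h_left=-1, h_right=4, diff=5 [FAIL (|-1-4|=5 > 1)], height=5
  node 10: h_left=-1, h_right=5, diff=6 [FAIL (|-1-5|=6 > 1)], height=6
  node 5: h_left=-1, h_right=6, diff=7 [FAIL (|-1-6|=7 > 1)], height=7
Node 44 violates the condition: |-1 - 1| = 2 > 1.
Result: Not balanced


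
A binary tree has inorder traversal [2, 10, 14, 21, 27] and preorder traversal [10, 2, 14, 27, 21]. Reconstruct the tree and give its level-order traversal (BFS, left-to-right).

Inorder:  [2, 10, 14, 21, 27]
Preorder: [10, 2, 14, 27, 21]
Algorithm: preorder visits root first, so consume preorder in order;
for each root, split the current inorder slice at that value into
left-subtree inorder and right-subtree inorder, then recurse.
Recursive splits:
  root=10; inorder splits into left=[2], right=[14, 21, 27]
  root=2; inorder splits into left=[], right=[]
  root=14; inorder splits into left=[], right=[21, 27]
  root=27; inorder splits into left=[21], right=[]
  root=21; inorder splits into left=[], right=[]
Reconstructed level-order: [10, 2, 14, 27, 21]


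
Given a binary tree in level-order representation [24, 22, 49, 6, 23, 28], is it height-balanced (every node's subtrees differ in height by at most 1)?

Tree (level-order array): [24, 22, 49, 6, 23, 28]
Definition: a tree is height-balanced if, at every node, |h(left) - h(right)| <= 1 (empty subtree has height -1).
Bottom-up per-node check:
  node 6: h_left=-1, h_right=-1, diff=0 [OK], height=0
  node 23: h_left=-1, h_right=-1, diff=0 [OK], height=0
  node 22: h_left=0, h_right=0, diff=0 [OK], height=1
  node 28: h_left=-1, h_right=-1, diff=0 [OK], height=0
  node 49: h_left=0, h_right=-1, diff=1 [OK], height=1
  node 24: h_left=1, h_right=1, diff=0 [OK], height=2
All nodes satisfy the balance condition.
Result: Balanced


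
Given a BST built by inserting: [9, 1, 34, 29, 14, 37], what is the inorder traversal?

Tree insertion order: [9, 1, 34, 29, 14, 37]
Tree (level-order array): [9, 1, 34, None, None, 29, 37, 14]
Inorder traversal: [1, 9, 14, 29, 34, 37]


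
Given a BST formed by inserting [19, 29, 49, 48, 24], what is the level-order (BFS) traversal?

Tree insertion order: [19, 29, 49, 48, 24]
Tree (level-order array): [19, None, 29, 24, 49, None, None, 48]
BFS from the root, enqueuing left then right child of each popped node:
  queue [19] -> pop 19, enqueue [29], visited so far: [19]
  queue [29] -> pop 29, enqueue [24, 49], visited so far: [19, 29]
  queue [24, 49] -> pop 24, enqueue [none], visited so far: [19, 29, 24]
  queue [49] -> pop 49, enqueue [48], visited so far: [19, 29, 24, 49]
  queue [48] -> pop 48, enqueue [none], visited so far: [19, 29, 24, 49, 48]
Result: [19, 29, 24, 49, 48]


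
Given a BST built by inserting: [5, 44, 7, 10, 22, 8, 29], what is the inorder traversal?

Tree insertion order: [5, 44, 7, 10, 22, 8, 29]
Tree (level-order array): [5, None, 44, 7, None, None, 10, 8, 22, None, None, None, 29]
Inorder traversal: [5, 7, 8, 10, 22, 29, 44]


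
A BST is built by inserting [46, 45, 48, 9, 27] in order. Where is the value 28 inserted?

Starting tree (level order): [46, 45, 48, 9, None, None, None, None, 27]
Insertion path: 46 -> 45 -> 9 -> 27
Result: insert 28 as right child of 27
Final tree (level order): [46, 45, 48, 9, None, None, None, None, 27, None, 28]
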